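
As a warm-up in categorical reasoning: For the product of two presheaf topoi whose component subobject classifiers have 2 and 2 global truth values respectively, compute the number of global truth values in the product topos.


In a product of presheaf topoi E_1 x E_2, the subobject classifier
is Omega = Omega_1 x Omega_2 (componentwise), so
|Omega(top)| = |Omega_1(top_1)| * |Omega_2(top_2)|.
= 2 * 2 = 4.

4


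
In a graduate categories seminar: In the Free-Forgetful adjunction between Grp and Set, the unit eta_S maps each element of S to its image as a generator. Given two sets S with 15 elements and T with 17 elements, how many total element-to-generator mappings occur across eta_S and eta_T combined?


The unit eta_X: X -> U(F(X)) of the Free-Forgetful adjunction
maps each element of X to a generator of F(X). For X = S + T (disjoint
union in Set), |S + T| = |S| + |T|.
Total mappings = 15 + 17 = 32.

32


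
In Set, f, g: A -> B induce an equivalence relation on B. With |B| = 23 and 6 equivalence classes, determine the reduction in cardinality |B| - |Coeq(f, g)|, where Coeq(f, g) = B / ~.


The coequalizer Coeq(f, g) = B / ~ has one element per equivalence class.
|B| = 23, |Coeq(f, g)| = 6.
|B| - |Coeq(f, g)| = 23 - 6 = 17.

17


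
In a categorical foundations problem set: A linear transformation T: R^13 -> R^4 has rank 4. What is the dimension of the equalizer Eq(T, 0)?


The equalizer of f and the zero map is ker(f).
By the rank-nullity theorem: dim(ker(f)) = dim(domain) - rank(f).
dim(ker(f)) = 13 - 4 = 9

9


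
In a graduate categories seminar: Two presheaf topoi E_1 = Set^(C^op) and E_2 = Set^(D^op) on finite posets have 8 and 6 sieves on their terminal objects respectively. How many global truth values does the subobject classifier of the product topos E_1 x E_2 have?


In a product of presheaf topoi E_1 x E_2, the subobject classifier
is Omega = Omega_1 x Omega_2 (componentwise), so
|Omega(top)| = |Omega_1(top_1)| * |Omega_2(top_2)|.
= 8 * 6 = 48.

48


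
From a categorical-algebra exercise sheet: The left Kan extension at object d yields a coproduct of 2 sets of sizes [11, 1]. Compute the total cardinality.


Pointwise, the left Kan extension (Lan_F H)(d) is the colimit, indexed
by the comma category (F downarrow d), of H composed with the
projection (F downarrow d) -> C. Here that colimit is given
as a coproduct (disjoint union) of sets, so its cardinality is the
sum of the sizes of the summands.
Coproduct of sets with sizes: 11 + 1
= 12

12


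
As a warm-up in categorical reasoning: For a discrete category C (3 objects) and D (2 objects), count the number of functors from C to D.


A functor from a discrete category C to D is determined by
where each object maps. Each of the 3 objects of C can map
to any of the 2 objects of D independently.
Number of functors = 2^3 = 8

8


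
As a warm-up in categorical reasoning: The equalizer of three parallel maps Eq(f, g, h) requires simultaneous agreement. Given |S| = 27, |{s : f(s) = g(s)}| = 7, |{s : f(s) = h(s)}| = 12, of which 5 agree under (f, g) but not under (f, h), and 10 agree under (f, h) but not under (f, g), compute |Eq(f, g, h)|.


Eq(f, g, h) is the triple-agreement set: points in S where all three
maps take the same value. Using inclusion-exclusion on the pairwise data:
Pair (f, g) agrees on 7 points; pair (f, h) on 12 points.
Points agreeing under (f, g) but not (f, h) = 5; under (f, h) but not (f, g) = 10.
Triple-agreement = agreement-in-(f, g) minus points that agree under (f, g) but not (f, h):
|Eq(f, g, h)| = 7 - 5 = 2
(cross-check via (f, h): 12 - 10 = 2.)

2


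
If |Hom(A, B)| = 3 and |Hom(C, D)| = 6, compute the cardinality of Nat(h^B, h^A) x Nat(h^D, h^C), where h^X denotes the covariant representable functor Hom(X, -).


By the Yoneda lemma, Nat(h^B, h^A) is isomorphic to Hom(A, B),
so |Nat(h^B, h^A)| = |Hom(A, B)| and |Nat(h^D, h^C)| = |Hom(C, D)|.
|Hom(A, B)| = 3, |Hom(C, D)| = 6.
|Nat(h^B, h^A) x Nat(h^D, h^C)| = 3 * 6 = 18

18


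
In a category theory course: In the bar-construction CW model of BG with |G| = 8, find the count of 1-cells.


In the bar-construction CW model of BG, the n-cells are indexed by
n-tuples [g_1|...|g_n] of non-identity elements of G (degenerate
simplices with some g_i = e do not contribute cells), so there are
(|G| - 1)^n n-cells.
For dim = 1 with |G| = 8:
cells = (8 - 1)^1 = 7^1 = 7

7


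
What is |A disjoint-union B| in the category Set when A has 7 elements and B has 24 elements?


In Set, the coproduct A + B is the disjoint union.
|A + B| = |A| + |B| = 7 + 24 = 31

31


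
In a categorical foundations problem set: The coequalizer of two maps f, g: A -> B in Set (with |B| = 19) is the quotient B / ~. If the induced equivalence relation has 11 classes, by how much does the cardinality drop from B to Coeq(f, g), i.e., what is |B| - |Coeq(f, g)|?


The coequalizer Coeq(f, g) = B / ~ has one element per equivalence class.
|B| = 19, |Coeq(f, g)| = 11.
|B| - |Coeq(f, g)| = 19 - 11 = 8.

8


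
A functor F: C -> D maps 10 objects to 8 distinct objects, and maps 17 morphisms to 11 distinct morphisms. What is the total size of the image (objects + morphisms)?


The image of F consists of distinct objects and distinct morphisms.
|Im(F)| on objects = 8
|Im(F)| on morphisms = 11
Total image cardinality = 8 + 11 = 19

19


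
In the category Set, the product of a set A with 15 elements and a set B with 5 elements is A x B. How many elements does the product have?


In Set, the product A x B is the Cartesian product.
By the universal property, |A x B| = |A| * |B|.
|A x B| = 15 * 5 = 75

75


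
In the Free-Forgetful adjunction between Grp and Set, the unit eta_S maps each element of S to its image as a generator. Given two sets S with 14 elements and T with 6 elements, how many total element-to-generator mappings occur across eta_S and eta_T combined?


The unit eta_X: X -> U(F(X)) of the Free-Forgetful adjunction
maps each element of X to a generator of F(X). For X = S + T (disjoint
union in Set), |S + T| = |S| + |T|.
Total mappings = 14 + 6 = 20.

20


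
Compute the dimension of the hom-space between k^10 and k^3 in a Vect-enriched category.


In Vect-enriched categories, Hom(k^n, k^m) is the space of m x n matrices.
dim(Hom(k^10, k^3)) = 3 * 10 = 30

30


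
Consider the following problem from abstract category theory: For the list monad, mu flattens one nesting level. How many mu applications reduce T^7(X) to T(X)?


Each application of mu: T^2 -> T removes one layer of nesting.
Starting at depth 7 (i.e., T^7(X)), we need to reach T(X).
Number of mu applications = 7 - 1 = 6

6


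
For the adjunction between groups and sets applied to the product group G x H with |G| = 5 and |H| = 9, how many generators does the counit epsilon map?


The counit epsilon_K: F(U(K)) -> K of the Free-Forgetful adjunction
maps |K| generators of F(U(K)) into K. For K = G x H (the product group),
|G x H| = |G| * |H|.
Total generators mapped = 5 * 9 = 45.

45


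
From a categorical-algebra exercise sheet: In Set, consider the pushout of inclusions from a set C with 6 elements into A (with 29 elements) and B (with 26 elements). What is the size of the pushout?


The pushout A +_C B identifies the images of C in A and B.
|A +_C B| = |A| + |B| - |C| (for injections).
= 29 + 26 - 6 = 49

49


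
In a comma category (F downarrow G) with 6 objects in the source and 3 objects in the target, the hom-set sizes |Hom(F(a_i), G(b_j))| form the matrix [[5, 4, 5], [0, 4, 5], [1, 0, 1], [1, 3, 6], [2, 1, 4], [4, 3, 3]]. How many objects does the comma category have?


Objects of (F downarrow G) are triples (a, b, h: F(a)->G(b)).
The count equals the sum of all entries in the hom-matrix.
sum(row 0) = 14
sum(row 1) = 9
sum(row 2) = 2
sum(row 3) = 10
sum(row 4) = 7
sum(row 5) = 10
Grand total = 52

52


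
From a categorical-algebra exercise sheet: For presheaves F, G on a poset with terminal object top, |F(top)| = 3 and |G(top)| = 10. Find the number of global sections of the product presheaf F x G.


Global sections of a presheaf on a poset with terminal top satisfy
Gamma(H) ~ H(top). Presheaves admit pointwise products, so
(F x G)(top) = F(top) x G(top) (Cartesian product).
|Gamma(F x G)| = |F(top)| * |G(top)| = 3 * 10 = 30.

30


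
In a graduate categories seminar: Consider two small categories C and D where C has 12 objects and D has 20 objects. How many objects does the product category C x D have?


The product category C x D has objects that are pairs (c, d).
Number of pairs = |Ob(C)| * |Ob(D)| = 12 * 20 = 240

240


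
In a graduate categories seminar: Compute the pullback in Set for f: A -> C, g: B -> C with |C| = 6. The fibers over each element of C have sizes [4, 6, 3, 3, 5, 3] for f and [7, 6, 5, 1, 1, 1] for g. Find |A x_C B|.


The pullback A x_C B consists of pairs (a, b) with f(a) = g(b).
For each element c in C, the fiber product has |f^-1(c)| * |g^-1(c)| elements.
Summing over C: 4 * 7 + 6 * 6 + 3 * 5 + 3 * 1 + 5 * 1 + 3 * 1
= 28 + 36 + 15 + 3 + 5 + 3 = 90

90


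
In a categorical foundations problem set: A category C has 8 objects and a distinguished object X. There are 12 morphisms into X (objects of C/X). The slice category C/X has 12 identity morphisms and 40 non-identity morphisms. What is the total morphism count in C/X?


In the slice category C/X, objects are morphisms to X.
Identity morphisms: 12 (one per object of C/X).
Non-identity morphisms: 40.
Total = 12 + 40 = 52

52


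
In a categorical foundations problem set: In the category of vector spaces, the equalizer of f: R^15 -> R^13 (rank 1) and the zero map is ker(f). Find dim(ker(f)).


The equalizer of f and the zero map is ker(f).
By the rank-nullity theorem: dim(ker(f)) = dim(domain) - rank(f).
dim(ker(f)) = 15 - 1 = 14

14


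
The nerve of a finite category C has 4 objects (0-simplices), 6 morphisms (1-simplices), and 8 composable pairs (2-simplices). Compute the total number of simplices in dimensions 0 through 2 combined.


The 2-skeleton of the nerve N(C) consists of simplices in dimensions 0, 1, 2:
  |N(C)_0| = 4 (objects)
  |N(C)_1| = 6 (morphisms)
  |N(C)_2| = 8 (composable pairs)
Total = 4 + 6 + 8 = 18

18


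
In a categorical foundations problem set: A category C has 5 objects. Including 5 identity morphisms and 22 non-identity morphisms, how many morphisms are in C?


Each object has an identity morphism, giving 5 identities.
Adding the 22 non-identity morphisms:
Total = 5 + 22 = 27

27


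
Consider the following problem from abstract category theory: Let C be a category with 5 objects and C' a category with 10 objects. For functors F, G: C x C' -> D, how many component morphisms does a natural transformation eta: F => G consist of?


A natural transformation eta: F => G assigns one component morphism per
object of the domain category.
The domain is the product category C x C', so
|Ob(C x C')| = |Ob(C)| * |Ob(C')| = 5 * 10 = 50.
Therefore eta has 50 component morphisms.

50


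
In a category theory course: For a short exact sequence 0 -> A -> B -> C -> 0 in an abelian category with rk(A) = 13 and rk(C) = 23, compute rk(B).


For a short exact sequence 0 -> A -> B -> C -> 0,
rank is additive: rank(B) = rank(A) + rank(C).
rank(B) = 13 + 23 = 36

36


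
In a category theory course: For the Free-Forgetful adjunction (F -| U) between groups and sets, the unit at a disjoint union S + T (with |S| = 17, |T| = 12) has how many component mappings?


The unit eta_X: X -> U(F(X)) of the Free-Forgetful adjunction
maps each element of X to a generator of F(X). For X = S + T (disjoint
union in Set), |S + T| = |S| + |T|.
Total mappings = 17 + 12 = 29.

29


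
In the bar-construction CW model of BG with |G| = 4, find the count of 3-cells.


In the bar-construction CW model of BG, the n-cells are indexed by
n-tuples [g_1|...|g_n] of non-identity elements of G (degenerate
simplices with some g_i = e do not contribute cells), so there are
(|G| - 1)^n n-cells.
For dim = 3 with |G| = 4:
cells = (4 - 1)^3 = 3^3 = 27

27


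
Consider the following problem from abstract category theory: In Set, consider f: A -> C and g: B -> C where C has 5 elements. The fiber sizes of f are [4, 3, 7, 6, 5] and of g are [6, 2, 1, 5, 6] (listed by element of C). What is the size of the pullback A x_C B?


The pullback A x_C B consists of pairs (a, b) with f(a) = g(b).
For each element c in C, the fiber product has |f^-1(c)| * |g^-1(c)| elements.
Summing over C: 4 * 6 + 3 * 2 + 7 * 1 + 6 * 5 + 5 * 6
= 24 + 6 + 7 + 30 + 30 = 97

97


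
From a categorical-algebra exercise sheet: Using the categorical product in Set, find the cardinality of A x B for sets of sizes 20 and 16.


In Set, the product A x B is the Cartesian product.
By the universal property, |A x B| = |A| * |B|.
|A x B| = 20 * 16 = 320

320


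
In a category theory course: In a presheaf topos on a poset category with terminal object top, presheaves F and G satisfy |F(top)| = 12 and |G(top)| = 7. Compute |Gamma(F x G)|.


Global sections of a presheaf on a poset with terminal top satisfy
Gamma(H) ~ H(top). Presheaves admit pointwise products, so
(F x G)(top) = F(top) x G(top) (Cartesian product).
|Gamma(F x G)| = |F(top)| * |G(top)| = 12 * 7 = 84.

84


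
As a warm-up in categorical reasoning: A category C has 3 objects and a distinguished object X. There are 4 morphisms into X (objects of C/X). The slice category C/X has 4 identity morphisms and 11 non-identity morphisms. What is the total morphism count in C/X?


In the slice category C/X, objects are morphisms to X.
Identity morphisms: 4 (one per object of C/X).
Non-identity morphisms: 11.
Total = 4 + 11 = 15

15


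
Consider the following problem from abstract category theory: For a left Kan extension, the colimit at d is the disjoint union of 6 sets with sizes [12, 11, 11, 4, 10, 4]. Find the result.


Pointwise, the left Kan extension (Lan_F H)(d) is the colimit, indexed
by the comma category (F downarrow d), of H composed with the
projection (F downarrow d) -> C. Here that colimit is given
as a coproduct (disjoint union) of sets, so its cardinality is the
sum of the sizes of the summands.
Coproduct of sets with sizes: 12 + 11 + 11 + 4 + 10 + 4
= 52

52


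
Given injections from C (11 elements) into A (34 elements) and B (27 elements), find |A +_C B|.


The pushout A +_C B identifies the images of C in A and B.
|A +_C B| = |A| + |B| - |C| (for injections).
= 34 + 27 - 11 = 50

50


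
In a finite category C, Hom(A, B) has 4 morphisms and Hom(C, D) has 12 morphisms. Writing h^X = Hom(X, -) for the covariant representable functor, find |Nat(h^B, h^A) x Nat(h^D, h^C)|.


By the Yoneda lemma, Nat(h^B, h^A) is isomorphic to Hom(A, B),
so |Nat(h^B, h^A)| = |Hom(A, B)| and |Nat(h^D, h^C)| = |Hom(C, D)|.
|Hom(A, B)| = 4, |Hom(C, D)| = 12.
|Nat(h^B, h^A) x Nat(h^D, h^C)| = 4 * 12 = 48

48


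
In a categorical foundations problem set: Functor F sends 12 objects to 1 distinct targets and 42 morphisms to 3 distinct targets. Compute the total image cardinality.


The image of F consists of distinct objects and distinct morphisms.
|Im(F)| on objects = 1
|Im(F)| on morphisms = 3
Total image cardinality = 1 + 3 = 4

4


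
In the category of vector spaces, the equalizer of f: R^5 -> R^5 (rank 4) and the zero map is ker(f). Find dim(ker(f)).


The equalizer of f and the zero map is ker(f).
By the rank-nullity theorem: dim(ker(f)) = dim(domain) - rank(f).
dim(ker(f)) = 5 - 4 = 1

1


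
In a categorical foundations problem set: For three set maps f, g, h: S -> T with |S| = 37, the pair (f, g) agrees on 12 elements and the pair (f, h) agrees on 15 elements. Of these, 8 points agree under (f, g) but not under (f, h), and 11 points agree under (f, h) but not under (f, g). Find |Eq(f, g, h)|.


Eq(f, g, h) is the triple-agreement set: points in S where all three
maps take the same value. Using inclusion-exclusion on the pairwise data:
Pair (f, g) agrees on 12 points; pair (f, h) on 15 points.
Points agreeing under (f, g) but not (f, h) = 8; under (f, h) but not (f, g) = 11.
Triple-agreement = agreement-in-(f, g) minus points that agree under (f, g) but not (f, h):
|Eq(f, g, h)| = 12 - 8 = 4
(cross-check via (f, h): 15 - 11 = 4.)

4


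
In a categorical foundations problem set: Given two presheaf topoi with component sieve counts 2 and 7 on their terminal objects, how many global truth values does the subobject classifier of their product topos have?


In a product of presheaf topoi E_1 x E_2, the subobject classifier
is Omega = Omega_1 x Omega_2 (componentwise), so
|Omega(top)| = |Omega_1(top_1)| * |Omega_2(top_2)|.
= 2 * 7 = 14.

14


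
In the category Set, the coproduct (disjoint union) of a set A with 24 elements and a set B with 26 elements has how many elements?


In Set, the coproduct A + B is the disjoint union.
|A + B| = |A| + |B| = 24 + 26 = 50

50


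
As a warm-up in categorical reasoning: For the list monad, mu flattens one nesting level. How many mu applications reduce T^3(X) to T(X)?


Each application of mu: T^2 -> T removes one layer of nesting.
Starting at depth 3 (i.e., T^3(X)), we need to reach T(X).
Number of mu applications = 3 - 1 = 2

2


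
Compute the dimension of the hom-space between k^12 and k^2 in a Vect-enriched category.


In Vect-enriched categories, Hom(k^n, k^m) is the space of m x n matrices.
dim(Hom(k^12, k^2)) = 2 * 12 = 24

24


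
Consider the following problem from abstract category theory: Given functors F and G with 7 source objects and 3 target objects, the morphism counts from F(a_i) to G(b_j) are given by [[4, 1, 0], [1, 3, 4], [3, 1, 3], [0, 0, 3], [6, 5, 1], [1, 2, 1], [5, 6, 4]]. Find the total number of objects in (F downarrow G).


Objects of (F downarrow G) are triples (a, b, h: F(a)->G(b)).
The count equals the sum of all entries in the hom-matrix.
sum(row 0) = 5
sum(row 1) = 8
sum(row 2) = 7
sum(row 3) = 3
sum(row 4) = 12
sum(row 5) = 4
sum(row 6) = 15
Grand total = 54

54


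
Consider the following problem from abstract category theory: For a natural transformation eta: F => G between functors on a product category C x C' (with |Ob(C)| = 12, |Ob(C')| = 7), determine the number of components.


A natural transformation eta: F => G assigns one component morphism per
object of the domain category.
The domain is the product category C x C', so
|Ob(C x C')| = |Ob(C)| * |Ob(C')| = 12 * 7 = 84.
Therefore eta has 84 component morphisms.

84


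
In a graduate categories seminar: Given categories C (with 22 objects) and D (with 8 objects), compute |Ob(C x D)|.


The product category C x D has objects that are pairs (c, d).
Number of pairs = |Ob(C)| * |Ob(D)| = 22 * 8 = 176

176


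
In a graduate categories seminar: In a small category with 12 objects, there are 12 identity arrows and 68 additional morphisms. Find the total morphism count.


Each object has an identity morphism, giving 12 identities.
Adding the 68 non-identity morphisms:
Total = 12 + 68 = 80

80


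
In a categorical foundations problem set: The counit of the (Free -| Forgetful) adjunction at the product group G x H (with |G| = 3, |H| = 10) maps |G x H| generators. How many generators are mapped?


The counit epsilon_K: F(U(K)) -> K of the Free-Forgetful adjunction
maps |K| generators of F(U(K)) into K. For K = G x H (the product group),
|G x H| = |G| * |H|.
Total generators mapped = 3 * 10 = 30.

30


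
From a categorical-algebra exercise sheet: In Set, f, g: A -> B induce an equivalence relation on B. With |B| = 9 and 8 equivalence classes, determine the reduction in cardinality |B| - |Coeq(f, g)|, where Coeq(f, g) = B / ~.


The coequalizer Coeq(f, g) = B / ~ has one element per equivalence class.
|B| = 9, |Coeq(f, g)| = 8.
|B| - |Coeq(f, g)| = 9 - 8 = 1.

1


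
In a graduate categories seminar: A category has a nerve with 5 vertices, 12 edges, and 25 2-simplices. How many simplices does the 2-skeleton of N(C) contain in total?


The 2-skeleton of the nerve N(C) consists of simplices in dimensions 0, 1, 2:
  |N(C)_0| = 5 (objects)
  |N(C)_1| = 12 (morphisms)
  |N(C)_2| = 25 (composable pairs)
Total = 5 + 12 + 25 = 42

42


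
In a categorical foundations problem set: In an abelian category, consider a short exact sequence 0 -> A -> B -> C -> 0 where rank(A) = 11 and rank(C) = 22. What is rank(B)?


For a short exact sequence 0 -> A -> B -> C -> 0,
rank is additive: rank(B) = rank(A) + rank(C).
rank(B) = 11 + 22 = 33

33


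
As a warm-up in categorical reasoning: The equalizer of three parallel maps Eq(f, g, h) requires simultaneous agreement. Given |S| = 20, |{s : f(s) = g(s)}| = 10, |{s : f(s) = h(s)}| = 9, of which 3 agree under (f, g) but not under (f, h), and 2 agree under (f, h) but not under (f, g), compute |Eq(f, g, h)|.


Eq(f, g, h) is the triple-agreement set: points in S where all three
maps take the same value. Using inclusion-exclusion on the pairwise data:
Pair (f, g) agrees on 10 points; pair (f, h) on 9 points.
Points agreeing under (f, g) but not (f, h) = 3; under (f, h) but not (f, g) = 2.
Triple-agreement = agreement-in-(f, g) minus points that agree under (f, g) but not (f, h):
|Eq(f, g, h)| = 10 - 3 = 7
(cross-check via (f, h): 9 - 2 = 7.)

7


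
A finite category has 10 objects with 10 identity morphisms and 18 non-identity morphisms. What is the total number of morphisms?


Each object has an identity morphism, giving 10 identities.
Adding the 18 non-identity morphisms:
Total = 10 + 18 = 28

28


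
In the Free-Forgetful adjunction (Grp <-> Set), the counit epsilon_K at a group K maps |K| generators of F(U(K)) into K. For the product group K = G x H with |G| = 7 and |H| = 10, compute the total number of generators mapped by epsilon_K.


The counit epsilon_K: F(U(K)) -> K of the Free-Forgetful adjunction
maps |K| generators of F(U(K)) into K. For K = G x H (the product group),
|G x H| = |G| * |H|.
Total generators mapped = 7 * 10 = 70.

70


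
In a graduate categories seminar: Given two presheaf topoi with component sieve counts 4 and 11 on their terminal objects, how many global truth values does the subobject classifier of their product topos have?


In a product of presheaf topoi E_1 x E_2, the subobject classifier
is Omega = Omega_1 x Omega_2 (componentwise), so
|Omega(top)| = |Omega_1(top_1)| * |Omega_2(top_2)|.
= 4 * 11 = 44.

44


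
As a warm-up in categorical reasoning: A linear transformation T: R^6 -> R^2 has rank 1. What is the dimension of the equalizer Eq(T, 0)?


The equalizer of f and the zero map is ker(f).
By the rank-nullity theorem: dim(ker(f)) = dim(domain) - rank(f).
dim(ker(f)) = 6 - 1 = 5

5


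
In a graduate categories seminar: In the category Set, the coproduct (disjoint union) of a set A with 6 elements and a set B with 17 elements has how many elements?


In Set, the coproduct A + B is the disjoint union.
|A + B| = |A| + |B| = 6 + 17 = 23

23


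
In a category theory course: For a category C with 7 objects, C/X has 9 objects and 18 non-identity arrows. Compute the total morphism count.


In the slice category C/X, objects are morphisms to X.
Identity morphisms: 9 (one per object of C/X).
Non-identity morphisms: 18.
Total = 9 + 18 = 27

27


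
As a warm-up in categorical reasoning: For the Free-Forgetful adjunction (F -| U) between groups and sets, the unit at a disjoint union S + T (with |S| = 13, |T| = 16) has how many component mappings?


The unit eta_X: X -> U(F(X)) of the Free-Forgetful adjunction
maps each element of X to a generator of F(X). For X = S + T (disjoint
union in Set), |S + T| = |S| + |T|.
Total mappings = 13 + 16 = 29.

29


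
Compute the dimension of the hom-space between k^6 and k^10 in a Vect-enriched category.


In Vect-enriched categories, Hom(k^n, k^m) is the space of m x n matrices.
dim(Hom(k^6, k^10)) = 10 * 6 = 60

60


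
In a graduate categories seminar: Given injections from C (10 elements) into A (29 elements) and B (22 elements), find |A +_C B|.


The pushout A +_C B identifies the images of C in A and B.
|A +_C B| = |A| + |B| - |C| (for injections).
= 29 + 22 - 10 = 41

41


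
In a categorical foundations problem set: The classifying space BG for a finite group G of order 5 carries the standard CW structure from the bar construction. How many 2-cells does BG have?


In the bar-construction CW model of BG, the n-cells are indexed by
n-tuples [g_1|...|g_n] of non-identity elements of G (degenerate
simplices with some g_i = e do not contribute cells), so there are
(|G| - 1)^n n-cells.
For dim = 2 with |G| = 5:
cells = (5 - 1)^2 = 4^2 = 16

16


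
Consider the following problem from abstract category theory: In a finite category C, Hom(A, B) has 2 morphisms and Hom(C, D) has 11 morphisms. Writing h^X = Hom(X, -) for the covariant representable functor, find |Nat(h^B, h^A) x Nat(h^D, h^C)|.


By the Yoneda lemma, Nat(h^B, h^A) is isomorphic to Hom(A, B),
so |Nat(h^B, h^A)| = |Hom(A, B)| and |Nat(h^D, h^C)| = |Hom(C, D)|.
|Hom(A, B)| = 2, |Hom(C, D)| = 11.
|Nat(h^B, h^A) x Nat(h^D, h^C)| = 2 * 11 = 22

22


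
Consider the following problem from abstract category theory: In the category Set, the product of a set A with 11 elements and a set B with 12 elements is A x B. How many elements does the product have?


In Set, the product A x B is the Cartesian product.
By the universal property, |A x B| = |A| * |B|.
|A x B| = 11 * 12 = 132

132


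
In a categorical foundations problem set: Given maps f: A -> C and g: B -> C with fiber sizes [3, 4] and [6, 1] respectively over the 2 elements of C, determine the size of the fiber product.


The pullback A x_C B consists of pairs (a, b) with f(a) = g(b).
For each element c in C, the fiber product has |f^-1(c)| * |g^-1(c)| elements.
Summing over C: 3 * 6 + 4 * 1
= 18 + 4 = 22

22


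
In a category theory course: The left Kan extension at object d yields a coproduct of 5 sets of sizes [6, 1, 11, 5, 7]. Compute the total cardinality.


Pointwise, the left Kan extension (Lan_F H)(d) is the colimit, indexed
by the comma category (F downarrow d), of H composed with the
projection (F downarrow d) -> C. Here that colimit is given
as a coproduct (disjoint union) of sets, so its cardinality is the
sum of the sizes of the summands.
Coproduct of sets with sizes: 6 + 1 + 11 + 5 + 7
= 30

30


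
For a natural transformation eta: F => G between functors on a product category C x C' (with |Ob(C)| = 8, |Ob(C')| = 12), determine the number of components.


A natural transformation eta: F => G assigns one component morphism per
object of the domain category.
The domain is the product category C x C', so
|Ob(C x C')| = |Ob(C)| * |Ob(C')| = 8 * 12 = 96.
Therefore eta has 96 component morphisms.

96


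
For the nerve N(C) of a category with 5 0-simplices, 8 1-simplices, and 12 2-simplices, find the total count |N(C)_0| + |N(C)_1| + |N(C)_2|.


The 2-skeleton of the nerve N(C) consists of simplices in dimensions 0, 1, 2:
  |N(C)_0| = 5 (objects)
  |N(C)_1| = 8 (morphisms)
  |N(C)_2| = 12 (composable pairs)
Total = 5 + 8 + 12 = 25

25


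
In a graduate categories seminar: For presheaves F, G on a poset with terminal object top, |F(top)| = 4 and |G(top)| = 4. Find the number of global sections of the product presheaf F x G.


Global sections of a presheaf on a poset with terminal top satisfy
Gamma(H) ~ H(top). Presheaves admit pointwise products, so
(F x G)(top) = F(top) x G(top) (Cartesian product).
|Gamma(F x G)| = |F(top)| * |G(top)| = 4 * 4 = 16.

16


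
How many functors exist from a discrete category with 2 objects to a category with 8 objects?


A functor from a discrete category C to D is determined by
where each object maps. Each of the 2 objects of C can map
to any of the 8 objects of D independently.
Number of functors = 8^2 = 64

64


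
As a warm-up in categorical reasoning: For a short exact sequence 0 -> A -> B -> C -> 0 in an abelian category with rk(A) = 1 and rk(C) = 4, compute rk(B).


For a short exact sequence 0 -> A -> B -> C -> 0,
rank is additive: rank(B) = rank(A) + rank(C).
rank(B) = 1 + 4 = 5

5


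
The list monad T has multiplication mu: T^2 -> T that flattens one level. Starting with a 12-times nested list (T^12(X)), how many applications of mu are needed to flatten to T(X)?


Each application of mu: T^2 -> T removes one layer of nesting.
Starting at depth 12 (i.e., T^12(X)), we need to reach T(X).
Number of mu applications = 12 - 1 = 11

11


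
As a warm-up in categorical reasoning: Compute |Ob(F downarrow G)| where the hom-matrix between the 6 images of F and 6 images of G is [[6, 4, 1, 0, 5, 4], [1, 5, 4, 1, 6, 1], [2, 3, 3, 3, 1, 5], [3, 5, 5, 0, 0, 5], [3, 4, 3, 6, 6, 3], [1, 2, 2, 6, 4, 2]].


Objects of (F downarrow G) are triples (a, b, h: F(a)->G(b)).
The count equals the sum of all entries in the hom-matrix.
sum(row 0) = 20
sum(row 1) = 18
sum(row 2) = 17
sum(row 3) = 18
sum(row 4) = 25
sum(row 5) = 17
Grand total = 115

115


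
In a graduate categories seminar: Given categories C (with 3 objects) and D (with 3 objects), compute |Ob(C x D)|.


The product category C x D has objects that are pairs (c, d).
Number of pairs = |Ob(C)| * |Ob(D)| = 3 * 3 = 9

9


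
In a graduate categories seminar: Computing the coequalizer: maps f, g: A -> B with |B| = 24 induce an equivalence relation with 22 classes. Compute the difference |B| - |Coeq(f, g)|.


The coequalizer Coeq(f, g) = B / ~ has one element per equivalence class.
|B| = 24, |Coeq(f, g)| = 22.
|B| - |Coeq(f, g)| = 24 - 22 = 2.

2


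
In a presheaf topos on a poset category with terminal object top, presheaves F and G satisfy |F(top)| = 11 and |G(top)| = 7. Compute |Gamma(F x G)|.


Global sections of a presheaf on a poset with terminal top satisfy
Gamma(H) ~ H(top). Presheaves admit pointwise products, so
(F x G)(top) = F(top) x G(top) (Cartesian product).
|Gamma(F x G)| = |F(top)| * |G(top)| = 11 * 7 = 77.

77


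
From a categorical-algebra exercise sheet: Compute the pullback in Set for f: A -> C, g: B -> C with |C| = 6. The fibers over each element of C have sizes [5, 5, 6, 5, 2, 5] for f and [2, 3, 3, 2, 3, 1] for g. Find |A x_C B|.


The pullback A x_C B consists of pairs (a, b) with f(a) = g(b).
For each element c in C, the fiber product has |f^-1(c)| * |g^-1(c)| elements.
Summing over C: 5 * 2 + 5 * 3 + 6 * 3 + 5 * 2 + 2 * 3 + 5 * 1
= 10 + 15 + 18 + 10 + 6 + 5 = 64

64


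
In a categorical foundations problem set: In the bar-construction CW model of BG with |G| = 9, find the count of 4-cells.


In the bar-construction CW model of BG, the n-cells are indexed by
n-tuples [g_1|...|g_n] of non-identity elements of G (degenerate
simplices with some g_i = e do not contribute cells), so there are
(|G| - 1)^n n-cells.
For dim = 4 with |G| = 9:
cells = (9 - 1)^4 = 8^4 = 4096

4096


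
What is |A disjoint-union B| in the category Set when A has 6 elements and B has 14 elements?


In Set, the coproduct A + B is the disjoint union.
|A + B| = |A| + |B| = 6 + 14 = 20

20


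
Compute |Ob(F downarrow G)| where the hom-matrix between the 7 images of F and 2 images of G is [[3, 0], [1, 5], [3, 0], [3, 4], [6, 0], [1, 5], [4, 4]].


Objects of (F downarrow G) are triples (a, b, h: F(a)->G(b)).
The count equals the sum of all entries in the hom-matrix.
sum(row 0) = 3
sum(row 1) = 6
sum(row 2) = 3
sum(row 3) = 7
sum(row 4) = 6
sum(row 5) = 6
sum(row 6) = 8
Grand total = 39

39


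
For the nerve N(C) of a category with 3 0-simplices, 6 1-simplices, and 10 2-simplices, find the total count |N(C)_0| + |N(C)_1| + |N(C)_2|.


The 2-skeleton of the nerve N(C) consists of simplices in dimensions 0, 1, 2:
  |N(C)_0| = 3 (objects)
  |N(C)_1| = 6 (morphisms)
  |N(C)_2| = 10 (composable pairs)
Total = 3 + 6 + 10 = 19

19


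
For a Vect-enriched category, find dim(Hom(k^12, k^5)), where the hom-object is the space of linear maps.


In Vect-enriched categories, Hom(k^n, k^m) is the space of m x n matrices.
dim(Hom(k^12, k^5)) = 5 * 12 = 60

60


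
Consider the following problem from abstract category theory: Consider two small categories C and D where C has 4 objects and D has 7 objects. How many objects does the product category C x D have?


The product category C x D has objects that are pairs (c, d).
Number of pairs = |Ob(C)| * |Ob(D)| = 4 * 7 = 28

28


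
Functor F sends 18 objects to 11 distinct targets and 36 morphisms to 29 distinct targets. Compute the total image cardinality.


The image of F consists of distinct objects and distinct morphisms.
|Im(F)| on objects = 11
|Im(F)| on morphisms = 29
Total image cardinality = 11 + 29 = 40

40


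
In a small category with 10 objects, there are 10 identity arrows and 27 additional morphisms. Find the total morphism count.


Each object has an identity morphism, giving 10 identities.
Adding the 27 non-identity morphisms:
Total = 10 + 27 = 37

37


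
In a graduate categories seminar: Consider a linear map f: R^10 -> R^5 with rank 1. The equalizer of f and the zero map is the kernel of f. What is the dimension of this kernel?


The equalizer of f and the zero map is ker(f).
By the rank-nullity theorem: dim(ker(f)) = dim(domain) - rank(f).
dim(ker(f)) = 10 - 1 = 9

9


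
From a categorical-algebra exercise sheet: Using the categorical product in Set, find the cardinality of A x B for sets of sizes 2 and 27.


In Set, the product A x B is the Cartesian product.
By the universal property, |A x B| = |A| * |B|.
|A x B| = 2 * 27 = 54

54


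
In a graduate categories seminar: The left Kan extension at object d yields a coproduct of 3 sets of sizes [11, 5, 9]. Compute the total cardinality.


Pointwise, the left Kan extension (Lan_F H)(d) is the colimit, indexed
by the comma category (F downarrow d), of H composed with the
projection (F downarrow d) -> C. Here that colimit is given
as a coproduct (disjoint union) of sets, so its cardinality is the
sum of the sizes of the summands.
Coproduct of sets with sizes: 11 + 5 + 9
= 25

25


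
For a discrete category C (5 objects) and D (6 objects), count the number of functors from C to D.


A functor from a discrete category C to D is determined by
where each object maps. Each of the 5 objects of C can map
to any of the 6 objects of D independently.
Number of functors = 6^5 = 7776

7776


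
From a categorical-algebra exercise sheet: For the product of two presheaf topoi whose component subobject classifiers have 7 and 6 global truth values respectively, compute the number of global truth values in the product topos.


In a product of presheaf topoi E_1 x E_2, the subobject classifier
is Omega = Omega_1 x Omega_2 (componentwise), so
|Omega(top)| = |Omega_1(top_1)| * |Omega_2(top_2)|.
= 7 * 6 = 42.

42


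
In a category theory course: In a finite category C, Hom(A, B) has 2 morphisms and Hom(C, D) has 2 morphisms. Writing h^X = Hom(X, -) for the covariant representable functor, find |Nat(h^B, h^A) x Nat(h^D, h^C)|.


By the Yoneda lemma, Nat(h^B, h^A) is isomorphic to Hom(A, B),
so |Nat(h^B, h^A)| = |Hom(A, B)| and |Nat(h^D, h^C)| = |Hom(C, D)|.
|Hom(A, B)| = 2, |Hom(C, D)| = 2.
|Nat(h^B, h^A) x Nat(h^D, h^C)| = 2 * 2 = 4

4


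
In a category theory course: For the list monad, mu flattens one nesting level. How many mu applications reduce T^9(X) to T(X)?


Each application of mu: T^2 -> T removes one layer of nesting.
Starting at depth 9 (i.e., T^9(X)), we need to reach T(X).
Number of mu applications = 9 - 1 = 8

8


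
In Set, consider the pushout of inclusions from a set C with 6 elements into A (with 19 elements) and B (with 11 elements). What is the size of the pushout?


The pushout A +_C B identifies the images of C in A and B.
|A +_C B| = |A| + |B| - |C| (for injections).
= 19 + 11 - 6 = 24

24


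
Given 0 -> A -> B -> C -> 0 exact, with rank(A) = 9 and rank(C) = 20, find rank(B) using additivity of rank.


For a short exact sequence 0 -> A -> B -> C -> 0,
rank is additive: rank(B) = rank(A) + rank(C).
rank(B) = 9 + 20 = 29

29


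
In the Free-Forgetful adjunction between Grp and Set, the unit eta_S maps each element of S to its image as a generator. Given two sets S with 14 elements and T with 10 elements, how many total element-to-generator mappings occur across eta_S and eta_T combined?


The unit eta_X: X -> U(F(X)) of the Free-Forgetful adjunction
maps each element of X to a generator of F(X). For X = S + T (disjoint
union in Set), |S + T| = |S| + |T|.
Total mappings = 14 + 10 = 24.

24


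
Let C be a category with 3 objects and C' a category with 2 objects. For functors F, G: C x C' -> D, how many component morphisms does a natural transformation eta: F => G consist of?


A natural transformation eta: F => G assigns one component morphism per
object of the domain category.
The domain is the product category C x C', so
|Ob(C x C')| = |Ob(C)| * |Ob(C')| = 3 * 2 = 6.
Therefore eta has 6 component morphisms.

6


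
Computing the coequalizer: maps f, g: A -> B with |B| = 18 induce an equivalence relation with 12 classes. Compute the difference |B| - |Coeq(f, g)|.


The coequalizer Coeq(f, g) = B / ~ has one element per equivalence class.
|B| = 18, |Coeq(f, g)| = 12.
|B| - |Coeq(f, g)| = 18 - 12 = 6.

6


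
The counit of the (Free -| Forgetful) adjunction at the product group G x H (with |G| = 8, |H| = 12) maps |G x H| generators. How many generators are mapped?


The counit epsilon_K: F(U(K)) -> K of the Free-Forgetful adjunction
maps |K| generators of F(U(K)) into K. For K = G x H (the product group),
|G x H| = |G| * |H|.
Total generators mapped = 8 * 12 = 96.

96


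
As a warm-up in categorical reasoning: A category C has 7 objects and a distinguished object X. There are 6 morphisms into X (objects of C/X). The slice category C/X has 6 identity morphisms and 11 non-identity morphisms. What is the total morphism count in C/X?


In the slice category C/X, objects are morphisms to X.
Identity morphisms: 6 (one per object of C/X).
Non-identity morphisms: 11.
Total = 6 + 11 = 17

17


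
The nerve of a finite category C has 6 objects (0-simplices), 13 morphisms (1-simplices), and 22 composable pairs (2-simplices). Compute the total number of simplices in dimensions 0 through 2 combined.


The 2-skeleton of the nerve N(C) consists of simplices in dimensions 0, 1, 2:
  |N(C)_0| = 6 (objects)
  |N(C)_1| = 13 (morphisms)
  |N(C)_2| = 22 (composable pairs)
Total = 6 + 13 + 22 = 41

41


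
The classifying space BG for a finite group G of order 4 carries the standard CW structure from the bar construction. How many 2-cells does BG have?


In the bar-construction CW model of BG, the n-cells are indexed by
n-tuples [g_1|...|g_n] of non-identity elements of G (degenerate
simplices with some g_i = e do not contribute cells), so there are
(|G| - 1)^n n-cells.
For dim = 2 with |G| = 4:
cells = (4 - 1)^2 = 3^2 = 9

9


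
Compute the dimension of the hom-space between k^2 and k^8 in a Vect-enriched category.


In Vect-enriched categories, Hom(k^n, k^m) is the space of m x n matrices.
dim(Hom(k^2, k^8)) = 8 * 2 = 16

16


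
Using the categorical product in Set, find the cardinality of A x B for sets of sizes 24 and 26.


In Set, the product A x B is the Cartesian product.
By the universal property, |A x B| = |A| * |B|.
|A x B| = 24 * 26 = 624

624


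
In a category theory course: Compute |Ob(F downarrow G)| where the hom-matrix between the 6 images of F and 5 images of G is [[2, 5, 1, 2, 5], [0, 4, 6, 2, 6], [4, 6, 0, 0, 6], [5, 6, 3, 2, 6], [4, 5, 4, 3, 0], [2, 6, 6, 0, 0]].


Objects of (F downarrow G) are triples (a, b, h: F(a)->G(b)).
The count equals the sum of all entries in the hom-matrix.
sum(row 0) = 15
sum(row 1) = 18
sum(row 2) = 16
sum(row 3) = 22
sum(row 4) = 16
sum(row 5) = 14
Grand total = 101

101


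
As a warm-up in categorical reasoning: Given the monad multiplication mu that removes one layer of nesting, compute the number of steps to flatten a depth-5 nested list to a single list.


Each application of mu: T^2 -> T removes one layer of nesting.
Starting at depth 5 (i.e., T^5(X)), we need to reach T(X).
Number of mu applications = 5 - 1 = 4

4
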